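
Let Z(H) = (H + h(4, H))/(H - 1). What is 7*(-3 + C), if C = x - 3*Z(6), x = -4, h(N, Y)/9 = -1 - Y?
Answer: 952/5 ≈ 190.40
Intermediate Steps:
h(N, Y) = -9 - 9*Y (h(N, Y) = 9*(-1 - Y) = -9 - 9*Y)
Z(H) = (-9 - 8*H)/(-1 + H) (Z(H) = (H + (-9 - 9*H))/(H - 1) = (-9 - 8*H)/(-1 + H))
C = 151/5 (C = -4 - 3*(-9 - 8*6)/(-1 + 6) = -4 - 3*(-9 - 48)/5 = -4 - 3*(-57)/5 = -4 - 3*(-57/5) = -4 + 171/5 = 151/5 ≈ 30.200)
7*(-3 + C) = 7*(-3 + 151/5) = 7*(136/5) = 952/5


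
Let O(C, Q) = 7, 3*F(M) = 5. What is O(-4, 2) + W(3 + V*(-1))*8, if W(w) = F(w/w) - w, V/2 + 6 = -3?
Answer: -443/3 ≈ -147.67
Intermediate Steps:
F(M) = 5/3 (F(M) = (1/3)*5 = 5/3)
V = -18 (V = -12 + 2*(-3) = -12 - 6 = -18)
W(w) = 5/3 - w
O(-4, 2) + W(3 + V*(-1))*8 = 7 + (5/3 - (3 - 18*(-1)))*8 = 7 + (5/3 - (3 + 18))*8 = 7 + (5/3 - 1*21)*8 = 7 + (5/3 - 21)*8 = 7 - 58/3*8 = 7 - 464/3 = -443/3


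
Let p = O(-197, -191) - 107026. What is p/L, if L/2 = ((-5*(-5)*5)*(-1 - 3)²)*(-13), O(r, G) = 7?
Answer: 107019/52000 ≈ 2.0581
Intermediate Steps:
p = -107019 (p = 7 - 107026 = -107019)
L = -52000 (L = 2*(((-5*(-5)*5)*(-1 - 3)²)*(-13)) = 2*(((25*5)*(-4)²)*(-13)) = 2*((125*16)*(-13)) = 2*(2000*(-13)) = 2*(-26000) = -52000)
p/L = -107019/(-52000) = -107019*(-1/52000) = 107019/52000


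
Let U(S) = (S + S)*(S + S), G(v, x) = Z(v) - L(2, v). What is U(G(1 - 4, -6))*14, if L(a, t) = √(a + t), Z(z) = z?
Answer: 448 + 336*I ≈ 448.0 + 336.0*I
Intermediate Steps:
G(v, x) = v - √(2 + v)
U(S) = 4*S² (U(S) = (2*S)*(2*S) = 4*S²)
U(G(1 - 4, -6))*14 = (4*((1 - 4) - √(2 + (1 - 4)))²)*14 = (4*(-3 - √(2 - 3))²)*14 = (4*(-3 - √(-1))²)*14 = (4*(-3 - I)²)*14 = 56*(-3 - I)²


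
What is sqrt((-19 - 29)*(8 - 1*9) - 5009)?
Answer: 11*I*sqrt(41) ≈ 70.434*I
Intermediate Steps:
sqrt((-19 - 29)*(8 - 1*9) - 5009) = sqrt(-48*(8 - 9) - 5009) = sqrt(-48*(-1) - 5009) = sqrt(48 - 5009) = sqrt(-4961) = 11*I*sqrt(41)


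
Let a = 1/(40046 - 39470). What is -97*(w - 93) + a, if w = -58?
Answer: 8436673/576 ≈ 14647.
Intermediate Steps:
a = 1/576 ≈ 0.0017361
-97*(w - 93) + a = -97*(-58 - 93) + 1/576 = -97*(-151) + 1/576 = 14647 + 1/576 = 8436673/576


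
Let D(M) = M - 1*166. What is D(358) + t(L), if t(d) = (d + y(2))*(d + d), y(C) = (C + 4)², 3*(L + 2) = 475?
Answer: 542954/9 ≈ 60328.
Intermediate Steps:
L = 469/3 (L = -2 + (⅓)*475 = -2 + 475/3 = 469/3 ≈ 156.33)
y(C) = (4 + C)²
t(d) = 2*d*(36 + d) (t(d) = (d + (4 + 2)²)*(d + d) = (d + 6²)*(2*d) = (d + 36)*(2*d) = (36 + d)*(2*d) = 2*d*(36 + d))
D(M) = -166 + M (D(M) = M - 166 = -166 + M)
D(358) + t(L) = (-166 + 358) + 2*(469/3)*(36 + 469/3) = 192 + 2*(469/3)*(577/3) = 192 + 541226/9 = 542954/9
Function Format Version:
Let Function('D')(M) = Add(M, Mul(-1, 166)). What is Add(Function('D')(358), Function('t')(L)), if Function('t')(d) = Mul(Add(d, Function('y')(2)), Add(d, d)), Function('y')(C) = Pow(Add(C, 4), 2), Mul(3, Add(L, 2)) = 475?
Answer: Rational(542954, 9) ≈ 60328.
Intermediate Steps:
L = Rational(469, 3) (L = Add(-2, Mul(Rational(1, 3), 475)) = Add(-2, Rational(475, 3)) = Rational(469, 3) ≈ 156.33)
Function('y')(C) = Pow(Add(4, C), 2)
Function('t')(d) = Mul(2, d, Add(36, d)) (Function('t')(d) = Mul(Add(d, Pow(Add(4, 2), 2)), Add(d, d)) = Mul(Add(d, Pow(6, 2)), Mul(2, d)) = Mul(Add(d, 36), Mul(2, d)) = Mul(Add(36, d), Mul(2, d)) = Mul(2, d, Add(36, d)))
Function('D')(M) = Add(-166, M) (Function('D')(M) = Add(M, -166) = Add(-166, M))
Add(Function('D')(358), Function('t')(L)) = Add(Add(-166, 358), Mul(2, Rational(469, 3), Add(36, Rational(469, 3)))) = Add(192, Mul(2, Rational(469, 3), Rational(577, 3))) = Add(192, Rational(541226, 9)) = Rational(542954, 9)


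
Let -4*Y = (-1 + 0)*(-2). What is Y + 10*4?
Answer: 79/2 ≈ 39.500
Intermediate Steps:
Y = -½ (Y = -(-1 + 0)*(-2)/4 = -(-1)*(-2)/4 = -¼*2 = -½ ≈ -0.50000)
Y + 10*4 = -½ + 10*4 = -½ + 40 = 79/2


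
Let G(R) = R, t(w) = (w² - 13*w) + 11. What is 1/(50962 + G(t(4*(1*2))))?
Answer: 1/50933 ≈ 1.9634e-5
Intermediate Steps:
t(w) = 11 + w² - 13*w
1/(50962 + G(t(4*(1*2)))) = 1/(50962 + (11 + (4*(1*2))² - 52*1*2)) = 1/(50962 + (11 + (4*2)² - 52*2)) = 1/(50962 + (11 + 8² - 13*8)) = 1/(50962 + (11 + 64 - 104)) = 1/(50962 - 29) = 1/50933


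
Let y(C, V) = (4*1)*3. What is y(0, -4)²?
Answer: 144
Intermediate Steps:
y(C, V) = 12 (y(C, V) = 4*3 = 12)
y(0, -4)² = 12² = 144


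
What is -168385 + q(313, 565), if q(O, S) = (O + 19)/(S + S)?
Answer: -95137359/565 ≈ -1.6838e+5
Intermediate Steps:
q(O, S) = (19 + O)/(2*S) (q(O, S) = (19 + O)/((2*S)) = (19 + O)*(1/(2*S)) = (19 + O)/(2*S))
-168385 + q(313, 565) = -168385 + (1/2)*(19 + 313)/565 = -168385 + (1/2)*(1/565)*332 = -168385 + 166/565 = -95137359/565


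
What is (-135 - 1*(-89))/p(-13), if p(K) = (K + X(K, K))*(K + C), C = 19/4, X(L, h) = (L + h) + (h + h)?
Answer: -184/2145 ≈ -0.085781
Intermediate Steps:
X(L, h) = L + 3*h (X(L, h) = (L + h) + 2*h = L + 3*h)
C = 19/4 (C = 19*(1/4) = 19/4 ≈ 4.7500)
p(K) = 5*K*(19/4 + K) (p(K) = (K + (K + 3*K))*(K + 19/4) = (K + 4*K)*(19/4 + K) = (5*K)*(19/4 + K) = 5*K*(19/4 + K))
(-135 - 1*(-89))/p(-13) = (-135 - 1*(-89))/(((5/4)*(-13)*(19 + 4*(-13)))) = (-135 + 89)/(((5/4)*(-13)*(19 - 52))) = -46/((5/4)*(-13)*(-33)) = -46/2145/4 = -46*4/2145 = -184/2145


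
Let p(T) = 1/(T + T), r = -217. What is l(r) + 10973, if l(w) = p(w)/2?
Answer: 9524563/868 ≈ 10973.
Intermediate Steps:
p(T) = 1/(2*T)
l(w) = 1/(4*w) (l(w) = (1/(2*w))/2 = (1/(2*w))*(½) = 1/(4*w))
l(r) + 10973 = (¼)/(-217) + 10973 = (¼)*(-1/217) + 10973 = -1/868 + 10973 = 9524563/868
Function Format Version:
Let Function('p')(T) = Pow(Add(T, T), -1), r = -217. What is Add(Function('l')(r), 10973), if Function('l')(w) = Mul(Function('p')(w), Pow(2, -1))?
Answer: Rational(9524563, 868) ≈ 10973.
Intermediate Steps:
Function('p')(T) = Mul(Rational(1, 2), Pow(T, -1)) (Function('p')(T) = Pow(Mul(2, T), -1) = Mul(Rational(1, 2), Pow(T, -1)))
Function('l')(w) = Mul(Rational(1, 4), Pow(w, -1)) (Function('l')(w) = Mul(Mul(Rational(1, 2), Pow(w, -1)), Pow(2, -1)) = Mul(Mul(Rational(1, 2), Pow(w, -1)), Rational(1, 2)) = Mul(Rational(1, 4), Pow(w, -1)))
Add(Function('l')(r), 10973) = Add(Mul(Rational(1, 4), Pow(-217, -1)), 10973) = Add(Mul(Rational(1, 4), Rational(-1, 217)), 10973) = Add(Rational(-1, 868), 10973) = Rational(9524563, 868)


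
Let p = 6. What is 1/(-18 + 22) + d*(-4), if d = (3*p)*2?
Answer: -575/4 ≈ -143.75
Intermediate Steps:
d = 36 (d = (3*6)*2 = 18*2 = 36)
1/(-18 + 22) + d*(-4) = 1/(-18 + 22) + 36*(-4) = 1/4 - 144 = ¼ - 144 = -575/4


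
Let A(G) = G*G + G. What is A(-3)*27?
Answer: 162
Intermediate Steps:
A(G) = G + G² (A(G) = G² + G = G + G²)
A(-3)*27 = -3*(1 - 3)*27 = -3*(-2)*27 = 6*27 = 162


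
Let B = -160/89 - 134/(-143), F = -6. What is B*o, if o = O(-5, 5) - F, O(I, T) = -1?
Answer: -54770/12727 ≈ -4.3035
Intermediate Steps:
B = -10954/12727 (B = -160*1/89 - 134*(-1/143) = -160/89 + 134/143 = -10954/12727 ≈ -0.86069)
o = 5 (o = -1 - 1*(-6) = -1 + 6 = 5)
B*o = -10954/12727*5 = -54770/12727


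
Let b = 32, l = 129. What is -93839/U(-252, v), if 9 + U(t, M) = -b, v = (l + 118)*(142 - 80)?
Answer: 93839/41 ≈ 2288.8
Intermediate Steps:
v = 15314 (v = (129 + 118)*(142 - 80) = 247*62 = 15314)
U(t, M) = -41 (U(t, M) = -9 - 1*32 = -9 - 32 = -41)
-93839/U(-252, v) = -93839/(-41) = -93839*(-1/41) = 93839/41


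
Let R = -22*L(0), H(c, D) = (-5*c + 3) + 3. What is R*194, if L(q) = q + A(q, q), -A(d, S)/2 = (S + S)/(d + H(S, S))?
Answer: 0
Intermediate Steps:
H(c, D) = 6 - 5*c (H(c, D) = (3 - 5*c) + 3 = 6 - 5*c)
A(d, S) = -4*S/(6 + d - 5*S) (A(d, S) = -2*(S + S)/(d + (6 - 5*S)) = -2*2*S/(6 + d - 5*S) = -4*S/(6 + d - 5*S))
L(q) = q - 4*q/(6 - 4*q) (L(q) = q - 4*q/(6 + q - 5*q) = q - 4*q/(6 - 4*q))
R = 0 (R = -0*(-1 + 2*0)/(-3 + 2*0) = -0*(-1 + 0)/(-3 + 0) = -0*(-1)/(-3) = -0*(-1)*(-1)/3 = -22*0 = 0)
R*194 = 0*194 = 0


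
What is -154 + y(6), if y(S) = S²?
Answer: -118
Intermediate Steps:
-154 + y(6) = -154 + 6² = -154 + 36 = -118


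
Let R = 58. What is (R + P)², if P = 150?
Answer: 43264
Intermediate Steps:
(R + P)² = (58 + 150)² = 208² = 43264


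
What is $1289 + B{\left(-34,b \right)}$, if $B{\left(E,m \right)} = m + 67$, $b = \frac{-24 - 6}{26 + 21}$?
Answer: $\frac{63702}{47} \approx 1355.4$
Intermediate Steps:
$b = - \frac{30}{47} \approx -0.6383$
$B{\left(E,m \right)} = 67 + m$
$1289 + B{\left(-34,b \right)} = 1289 + \left(67 - \frac{30}{47}\right) = 1289 + \frac{3119}{47} = \frac{63702}{47}$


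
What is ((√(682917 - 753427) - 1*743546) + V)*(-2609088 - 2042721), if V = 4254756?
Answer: -16333478278890 - 4651809*I*√70510 ≈ -1.6333e+13 - 1.2352e+9*I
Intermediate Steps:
((√(682917 - 753427) - 1*743546) + V)*(-2609088 - 2042721) = ((√(682917 - 753427) - 1*743546) + 4254756)*(-2609088 - 2042721) = ((√(-70510) - 743546) + 4254756)*(-4651809) = ((I*√70510 - 743546) + 4254756)*(-4651809) = ((-743546 + I*√70510) + 4254756)*(-4651809) = (3511210 + I*√70510)*(-4651809) = -16333478278890 - 4651809*I*√70510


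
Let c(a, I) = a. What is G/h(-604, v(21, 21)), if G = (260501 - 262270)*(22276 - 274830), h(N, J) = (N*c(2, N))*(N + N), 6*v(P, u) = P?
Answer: 223384013/729632 ≈ 306.16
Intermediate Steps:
v(P, u) = P/6
h(N, J) = 4*N**2 (h(N, J) = (N*2)*(N + N) = (2*N)*(2*N) = 4*N**2)
G = 446768026 (G = -1769*(-252554) = 446768026)
G/h(-604, v(21, 21)) = 446768026/((4*(-604)**2)) = 446768026/((4*364816)) = 446768026/1459264 = 446768026*(1/1459264) = 223384013/729632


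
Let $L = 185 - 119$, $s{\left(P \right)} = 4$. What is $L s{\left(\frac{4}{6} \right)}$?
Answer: $264$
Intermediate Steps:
$L = 66$ ($L = 185 - 119 = 66$)
$L s{\left(\frac{4}{6} \right)} = 66 \cdot 4 = 264$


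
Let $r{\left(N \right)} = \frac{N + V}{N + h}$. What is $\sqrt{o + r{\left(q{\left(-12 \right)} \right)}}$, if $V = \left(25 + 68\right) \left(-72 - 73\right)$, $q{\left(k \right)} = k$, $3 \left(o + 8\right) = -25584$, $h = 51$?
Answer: $\frac{i \sqrt{1501071}}{13} \approx 94.245 i$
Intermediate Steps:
$o = -8536$ ($o = -8 + \frac{1}{3} \left(-25584\right) = -8 - 8528 = -8536$)
$V = -13485$ ($V = 93 \left(-145\right) = -13485$)
$r{\left(N \right)} = \frac{-13485 + N}{51 + N}$ ($r{\left(N \right)} = \frac{N - 13485}{N + 51} = \frac{-13485 + N}{51 + N}$)
$\sqrt{o + r{\left(q{\left(-12 \right)} \right)}} = \sqrt{-8536 + \frac{-13485 - 12}{51 - 12}} = \sqrt{-8536 + \frac{1}{39} \left(-13497\right)} = \sqrt{-8536 - \frac{4499}{13}} = \sqrt{- \frac{115467}{13}} = \frac{i \sqrt{1501071}}{13}$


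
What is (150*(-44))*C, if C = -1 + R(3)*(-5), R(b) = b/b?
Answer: 39600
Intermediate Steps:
R(b) = 1
C = -6 (C = -1 + 1*(-5) = -1 - 5 = -6)
(150*(-44))*C = (150*(-44))*(-6) = -6600*(-6) = 39600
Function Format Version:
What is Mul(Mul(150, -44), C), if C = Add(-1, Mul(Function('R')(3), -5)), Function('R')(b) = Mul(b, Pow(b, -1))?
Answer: 39600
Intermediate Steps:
Function('R')(b) = 1
C = -6 (C = Add(-1, Mul(1, -5)) = Add(-1, -5) = -6)
Mul(Mul(150, -44), C) = Mul(Mul(150, -44), -6) = Mul(-6600, -6) = 39600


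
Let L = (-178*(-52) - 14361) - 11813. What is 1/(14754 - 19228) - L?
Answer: 75691131/4474 ≈ 16918.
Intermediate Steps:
L = -16918 (L = (9256 - 14361) - 11813 = -5105 - 11813 = -16918)
1/(14754 - 19228) - L = 1/(14754 - 19228) - 1*(-16918) = 1/(-4474) + 16918 = -1/4474 + 16918 = 75691131/4474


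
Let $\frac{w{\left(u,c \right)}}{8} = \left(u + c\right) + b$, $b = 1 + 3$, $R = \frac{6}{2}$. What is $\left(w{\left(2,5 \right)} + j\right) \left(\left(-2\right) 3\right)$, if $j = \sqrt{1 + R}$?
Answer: $-540$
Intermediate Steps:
$R = 3$ ($R = 6 \cdot \frac{1}{2} = 3$)
$b = 4$
$j = 2$ ($j = \sqrt{1 + 3} = \sqrt{4} = 2$)
$w{\left(u,c \right)} = 32 + 8 c + 8 u$ ($w{\left(u,c \right)} = 8 \left(\left(u + c\right) + 4\right) = 8 \left(\left(c + u\right) + 4\right) = 8 \left(4 + c + u\right) = 32 + 8 c + 8 u$)
$\left(w{\left(2,5 \right)} + j\right) \left(\left(-2\right) 3\right) = \left(\left(32 + 8 \cdot 5 + 8 \cdot 2\right) + 2\right) \left(\left(-2\right) 3\right) = \left(\left(32 + 40 + 16\right) + 2\right) \left(-6\right) = \left(88 + 2\right) \left(-6\right) = 90 \left(-6\right) = -540$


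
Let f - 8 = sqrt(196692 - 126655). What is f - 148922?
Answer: -148914 + sqrt(70037) ≈ -1.4865e+5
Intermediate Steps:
f = 8 + sqrt(70037) (f = 8 + sqrt(196692 - 126655) = 8 + sqrt(70037) ≈ 272.65)
f - 148922 = (8 + sqrt(70037)) - 148922 = -148914 + sqrt(70037)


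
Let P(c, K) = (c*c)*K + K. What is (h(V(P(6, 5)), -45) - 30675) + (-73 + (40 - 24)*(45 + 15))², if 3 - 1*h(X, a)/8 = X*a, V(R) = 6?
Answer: 758278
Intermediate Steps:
P(c, K) = K + K*c² (P(c, K) = c²*K + K = K*c² + K = K + K*c²)
h(X, a) = 24 - 8*X*a
(h(V(P(6, 5)), -45) - 30675) + (-73 + (40 - 24)*(45 + 15))² = ((24 - 8*6*(-45)) - 30675) + (-73 + (40 - 24)*(45 + 15))² = ((24 + 2160) - 30675) + (-73 + 16*60)² = (2184 - 30675) + (-73 + 960)² = -28491 + 887² = -28491 + 786769 = 758278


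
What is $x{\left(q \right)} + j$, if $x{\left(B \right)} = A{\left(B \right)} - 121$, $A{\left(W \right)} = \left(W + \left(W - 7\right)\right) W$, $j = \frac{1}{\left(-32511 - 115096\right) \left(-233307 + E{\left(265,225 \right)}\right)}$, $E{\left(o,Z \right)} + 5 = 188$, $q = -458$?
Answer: $\frac{14542423641202285}{34410734268} \approx 4.2261 \cdot 10^{5}$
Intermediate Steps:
$E{\left(o,Z \right)} = 183$ ($E{\left(o,Z \right)} = -5 + 188 = 183$)
$j = \frac{1}{34410734268}$ ($j = \frac{1}{\left(-32511 - 115096\right) \left(-233307 + 183\right)} = \frac{1}{\left(-147607\right) \left(-233124\right)} = \frac{1}{34410734268} \approx 2.9061 \cdot 10^{-11}$)
$A{\left(W \right)} = W \left(-7 + 2 W\right)$ ($A{\left(W \right)} = \left(W + \left(-7 + W\right)\right) W = \left(-7 + 2 W\right) W = W \left(-7 + 2 W\right)$)
$x{\left(B \right)} = -121 + B \left(-7 + 2 B\right)$ ($x{\left(B \right)} = B \left(-7 + 2 B\right) - 121 = -121 + B \left(-7 + 2 B\right)$)
$x{\left(q \right)} + j = \left(-121 - 458 \left(-7 + 2 \left(-458\right)\right)\right) + \frac{1}{34410734268} = \left(-121 - 458 \left(-7 - 916\right)\right) + \frac{1}{34410734268} = \left(-121 - -422734\right) + \frac{1}{34410734268} = \left(-121 + 422734\right) + \frac{1}{34410734268} = 422613 + \frac{1}{34410734268} = \frac{14542423641202285}{34410734268}$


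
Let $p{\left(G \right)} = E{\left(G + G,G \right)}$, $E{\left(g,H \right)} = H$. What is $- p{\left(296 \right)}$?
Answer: $-296$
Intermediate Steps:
$p{\left(G \right)} = G$
$- p{\left(296 \right)} = \left(-1\right) 296 = -296$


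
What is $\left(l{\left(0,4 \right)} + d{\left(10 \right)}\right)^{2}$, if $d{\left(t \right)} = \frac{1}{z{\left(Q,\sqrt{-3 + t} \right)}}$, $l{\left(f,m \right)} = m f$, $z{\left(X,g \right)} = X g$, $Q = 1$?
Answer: $\frac{1}{7} \approx 0.14286$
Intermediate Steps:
$l{\left(f,m \right)} = f m$
$d{\left(t \right)} = \frac{1}{\sqrt{-3 + t}}$ ($d{\left(t \right)} = \frac{1}{1 \sqrt{-3 + t}} = \frac{1}{\sqrt{-3 + t}}$)
$\left(l{\left(0,4 \right)} + d{\left(10 \right)}\right)^{2} = \left(0 \cdot 4 + \frac{1}{\sqrt{-3 + 10}}\right)^{2} = \left(0 + \frac{1}{\sqrt{7}}\right)^{2} = \left(0 + \frac{\sqrt{7}}{7}\right)^{2} = \left(\frac{\sqrt{7}}{7}\right)^{2} = \frac{1}{7}$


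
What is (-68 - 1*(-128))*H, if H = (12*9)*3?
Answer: 19440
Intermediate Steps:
H = 324 (H = 108*3 = 324)
(-68 - 1*(-128))*H = (-68 - 1*(-128))*324 = (-68 + 128)*324 = 60*324 = 19440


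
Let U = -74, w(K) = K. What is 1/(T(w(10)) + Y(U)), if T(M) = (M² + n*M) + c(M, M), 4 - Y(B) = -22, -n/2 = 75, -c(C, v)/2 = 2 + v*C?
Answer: -1/1578 ≈ -0.00063371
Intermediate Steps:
c(C, v) = -4 - 2*C*v (c(C, v) = -2*(2 + v*C) = -2*(2 + C*v) = -4 - 2*C*v)
n = -150 (n = -2*75 = -150)
Y(B) = 26 (Y(B) = 4 - 1*(-22) = 4 + 22 = 26)
T(M) = -4 - M² - 150*M (T(M) = (M² - 150*M) + (-4 - 2*M*M) = (M² - 150*M) + (-4 - 2*M²) = -4 - M² - 150*M)
1/(T(w(10)) + Y(U)) = 1/((-4 - 1*10² - 150*10) + 26) = 1/((-4 - 1*100 - 1500) + 26) = 1/((-4 - 100 - 1500) + 26) = 1/(-1604 + 26) = 1/(-1578) = -1/1578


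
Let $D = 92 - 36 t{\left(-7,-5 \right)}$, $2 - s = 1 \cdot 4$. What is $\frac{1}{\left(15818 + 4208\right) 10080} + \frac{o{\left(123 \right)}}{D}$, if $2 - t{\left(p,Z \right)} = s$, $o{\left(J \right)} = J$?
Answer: $- \frac{6207258947}{2624207040} \approx -2.3654$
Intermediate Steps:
$s = -2$ ($s = 2 - 1 \cdot 4 = 2 - 4 = -2$)
$t{\left(p,Z \right)} = 4$ ($t{\left(p,Z \right)} = 2 - -2 = 2 + 2 = 4$)
$D = -52$ ($D = 92 - 144 = -52$)
$\frac{1}{\left(15818 + 4208\right) 10080} + \frac{o{\left(123 \right)}}{D} = \frac{1}{\left(15818 + 4208\right) 10080} + \frac{123}{-52} = \frac{1}{20026} \cdot \frac{1}{10080} + 123 \left(- \frac{1}{52}\right) = \frac{1}{20026} \cdot \frac{1}{10080} - \frac{123}{52} = \frac{1}{201862080} - \frac{123}{52} = - \frac{6207258947}{2624207040}$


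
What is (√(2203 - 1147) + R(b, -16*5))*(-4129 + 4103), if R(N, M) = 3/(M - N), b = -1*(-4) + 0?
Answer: 13/14 - 104*√66 ≈ -843.97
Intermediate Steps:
b = 4 (b = 4 + 0 = 4)
(√(2203 - 1147) + R(b, -16*5))*(-4129 + 4103) = (√(2203 - 1147) + 3/(-16*5 - 1*4))*(-4129 + 4103) = (√1056 + 3/(-80 - 4))*(-26) = (4*√66 + 3/(-84))*(-26) = (4*√66 + 3*(-1/84))*(-26) = (4*√66 - 1/28)*(-26) = (-1/28 + 4*√66)*(-26) = 13/14 - 104*√66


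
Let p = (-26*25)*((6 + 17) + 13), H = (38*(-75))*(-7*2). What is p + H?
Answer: 16500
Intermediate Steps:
H = 39900 (H = -2850*(-14) = 39900)
p = -23400 (p = -650*(23 + 13) = -650*36 = -23400)
p + H = -23400 + 39900 = 16500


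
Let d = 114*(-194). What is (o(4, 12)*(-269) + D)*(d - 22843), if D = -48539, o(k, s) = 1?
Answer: 2194358872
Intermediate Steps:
d = -22116
(o(4, 12)*(-269) + D)*(d - 22843) = (1*(-269) - 48539)*(-22116 - 22843) = (-269 - 48539)*(-44959) = -48808*(-44959) = 2194358872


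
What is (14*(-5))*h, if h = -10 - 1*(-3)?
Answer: 490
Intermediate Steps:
h = -7 (h = -10 + 3 = -7)
(14*(-5))*h = (14*(-5))*(-7) = -70*(-7) = 490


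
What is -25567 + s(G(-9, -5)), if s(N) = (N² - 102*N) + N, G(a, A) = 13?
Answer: -26711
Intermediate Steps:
s(N) = N² - 101*N
-25567 + s(G(-9, -5)) = -25567 + 13*(-101 + 13) = -25567 + 13*(-88) = -25567 - 1144 = -26711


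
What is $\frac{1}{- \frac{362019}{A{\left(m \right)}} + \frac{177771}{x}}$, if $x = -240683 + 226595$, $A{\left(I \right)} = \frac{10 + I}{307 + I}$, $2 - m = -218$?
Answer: $- \frac{540040}{447967677079} \approx -1.2055 \cdot 10^{-6}$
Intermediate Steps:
$m = 220$ ($m = 2 - -218 = 2 + 218 = 220$)
$A{\left(I \right)} = \frac{10 + I}{307 + I}$
$x = -14088$
$\frac{1}{- \frac{362019}{A{\left(m \right)}} + \frac{177771}{x}} = \frac{1}{- \frac{362019}{\frac{1}{307 + 220} \left(10 + 220\right)} + \frac{177771}{-14088}} = \frac{1}{- \frac{362019}{\frac{1}{527} \cdot 230} + 177771 \left(- \frac{1}{14088}\right)} = \frac{1}{- \frac{362019}{\frac{1}{527} \cdot 230} - \frac{59257}{4696}} = \frac{1}{- \frac{362019}{\frac{230}{527}} - \frac{59257}{4696}} = \frac{1}{\left(-362019\right) \frac{527}{230} - \frac{59257}{4696}} = \frac{1}{- \frac{190784013}{230} - \frac{59257}{4696}} = \frac{1}{- \frac{447967677079}{540040}} = - \frac{540040}{447967677079}$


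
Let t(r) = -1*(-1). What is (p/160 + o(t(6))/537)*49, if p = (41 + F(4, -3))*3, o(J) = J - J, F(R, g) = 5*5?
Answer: 4851/80 ≈ 60.638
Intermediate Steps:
t(r) = 1
F(R, g) = 25
o(J) = 0
p = 198 (p = (41 + 25)*3 = 66*3 = 198)
(p/160 + o(t(6))/537)*49 = (198/160 + 0/537)*49 = (198*(1/160) + 0*(1/537))*49 = (99/80 + 0)*49 = (99/80)*49 = 4851/80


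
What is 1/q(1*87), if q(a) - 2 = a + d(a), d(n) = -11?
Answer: 1/78 ≈ 0.012821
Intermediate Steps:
q(a) = -9 + a (q(a) = 2 + (a - 11) = 2 + (-11 + a) = -9 + a)
1/q(1*87) = 1/(-9 + 1*87) = 1/(-9 + 87) = 1/78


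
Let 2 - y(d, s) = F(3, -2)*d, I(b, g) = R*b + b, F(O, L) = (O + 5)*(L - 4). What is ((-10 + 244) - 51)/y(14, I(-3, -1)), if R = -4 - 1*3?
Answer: 183/674 ≈ 0.27151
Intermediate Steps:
F(O, L) = (-4 + L)*(5 + O) (F(O, L) = (5 + O)*(-4 + L) = (-4 + L)*(5 + O))
R = -7 (R = -4 - 3 = -7)
I(b, g) = -6*b (I(b, g) = -7*b + b = -6*b)
y(d, s) = 2 + 48*d (y(d, s) = 2 - (-20 - 4*3 + 5*(-2) - 2*3)*d = 2 - (-20 - 12 - 10 - 6)*d = 2 - (-48)*d = 2 + 48*d)
((-10 + 244) - 51)/y(14, I(-3, -1)) = ((-10 + 244) - 51)/(2 + 48*14) = (234 - 51)/(2 + 672) = 183/674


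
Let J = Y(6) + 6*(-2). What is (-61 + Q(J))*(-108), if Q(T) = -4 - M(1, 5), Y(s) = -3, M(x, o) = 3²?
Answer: 7992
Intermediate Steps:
M(x, o) = 9
J = -15 (J = -3 + 6*(-2) = -3 - 12 = -15)
Q(T) = -13 (Q(T) = -4 - 1*9 = -4 - 9 = -13)
(-61 + Q(J))*(-108) = (-61 - 13)*(-108) = -74*(-108) = 7992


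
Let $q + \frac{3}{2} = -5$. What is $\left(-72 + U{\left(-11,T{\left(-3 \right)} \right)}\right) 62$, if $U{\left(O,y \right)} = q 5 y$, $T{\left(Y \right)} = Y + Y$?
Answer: $7626$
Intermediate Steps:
$q = - \frac{13}{2}$ ($q = - \frac{3}{2} - 5 = - \frac{13}{2} \approx -6.5$)
$T{\left(Y \right)} = 2 Y$
$U{\left(O,y \right)} = - \frac{65 y}{2}$ ($U{\left(O,y \right)} = \left(- \frac{13}{2}\right) 5 y = - \frac{65 y}{2}$)
$\left(-72 + U{\left(-11,T{\left(-3 \right)} \right)}\right) 62 = \left(-72 - \frac{65 \cdot 2 \left(-3\right)}{2}\right) 62 = \left(-72 - -195\right) 62 = \left(-72 + 195\right) 62 = 123 \cdot 62 = 7626$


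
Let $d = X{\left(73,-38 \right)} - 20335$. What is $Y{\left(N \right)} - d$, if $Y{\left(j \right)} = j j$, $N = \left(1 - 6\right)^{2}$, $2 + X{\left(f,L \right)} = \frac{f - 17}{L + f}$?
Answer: $\frac{104802}{5} \approx 20960.0$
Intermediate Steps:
$X{\left(f,L \right)} = -2 + \frac{-17 + f}{L + f}$ ($X{\left(f,L \right)} = -2 + \frac{f - 17}{L + f} = -2 + \frac{-17 + f}{L + f}$)
$N = 25$ ($N = \left(-5\right)^{2} = 25$)
$Y{\left(j \right)} = j^{2}$
$d = - \frac{101677}{5}$ ($d = \frac{-17 - 73 - -76}{-38 + 73} - 20335 = \frac{-17 - 73 + 76}{35} - 20335 = \frac{1}{35} \left(-14\right) - 20335 = - \frac{2}{5} - 20335 = - \frac{101677}{5} \approx -20335.0$)
$Y{\left(N \right)} - d = 25^{2} - - \frac{101677}{5} = 625 + \frac{101677}{5} = \frac{104802}{5}$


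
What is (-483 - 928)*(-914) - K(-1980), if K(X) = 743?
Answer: 1288911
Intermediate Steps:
(-483 - 928)*(-914) - K(-1980) = (-483 - 928)*(-914) - 1*743 = -1411*(-914) - 743 = 1289654 - 743 = 1288911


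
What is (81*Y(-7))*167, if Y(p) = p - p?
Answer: 0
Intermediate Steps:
Y(p) = 0
(81*Y(-7))*167 = (81*0)*167 = 0*167 = 0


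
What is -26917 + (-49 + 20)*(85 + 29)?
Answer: -30223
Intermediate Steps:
-26917 + (-49 + 20)*(85 + 29) = -26917 - 29*114 = -26917 - 3306 = -30223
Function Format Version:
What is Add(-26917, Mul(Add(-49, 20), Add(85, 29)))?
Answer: -30223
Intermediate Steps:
Add(-26917, Mul(Add(-49, 20), Add(85, 29))) = Add(-26917, Mul(-29, 114)) = Add(-26917, -3306) = -30223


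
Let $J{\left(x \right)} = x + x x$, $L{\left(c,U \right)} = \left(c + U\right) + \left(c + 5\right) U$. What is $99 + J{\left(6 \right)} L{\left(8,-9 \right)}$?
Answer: $-4857$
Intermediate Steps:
$L{\left(c,U \right)} = U + c + U \left(5 + c\right)$ ($L{\left(c,U \right)} = \left(U + c\right) + \left(5 + c\right) U = \left(U + c\right) + U \left(5 + c\right) = U + c + U \left(5 + c\right)$)
$J{\left(x \right)} = x + x^{2}$
$99 + J{\left(6 \right)} L{\left(8,-9 \right)} = 99 + 6 \left(1 + 6\right) \left(8 + 6 \left(-9\right) - 72\right) = 99 + 6 \cdot 7 \left(8 - 54 - 72\right) = 99 + 42 \left(-118\right) = 99 - 4956 = -4857$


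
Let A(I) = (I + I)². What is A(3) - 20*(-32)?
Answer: 676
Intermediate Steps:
A(I) = 4*I² (A(I) = (2*I)² = 4*I²)
A(3) - 20*(-32) = 4*3² - 20*(-32) = 4*9 + 640 = 36 + 640 = 676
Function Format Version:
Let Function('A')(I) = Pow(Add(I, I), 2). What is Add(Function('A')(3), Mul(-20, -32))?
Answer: 676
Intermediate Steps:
Function('A')(I) = Mul(4, Pow(I, 2)) (Function('A')(I) = Pow(Mul(2, I), 2) = Mul(4, Pow(I, 2)))
Add(Function('A')(3), Mul(-20, -32)) = Add(Mul(4, Pow(3, 2)), Mul(-20, -32)) = Add(Mul(4, 9), 640) = Add(36, 640) = 676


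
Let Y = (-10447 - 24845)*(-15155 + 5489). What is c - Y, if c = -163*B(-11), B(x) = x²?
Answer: -341152195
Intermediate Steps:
c = -19723 (c = -163*(-11)² = -163*121 = -19723)
Y = 341132472 (Y = -35292*(-9666) = 341132472)
c - Y = -19723 - 1*341132472 = -19723 - 341132472 = -341152195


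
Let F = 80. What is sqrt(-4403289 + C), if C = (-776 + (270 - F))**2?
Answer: I*sqrt(4059893) ≈ 2014.9*I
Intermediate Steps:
C = 343396 (C = (-776 + (270 - 1*80))**2 = (-776 + (270 - 80))**2 = (-776 + 190)**2 = (-586)**2 = 343396)
sqrt(-4403289 + C) = sqrt(-4403289 + 343396) = sqrt(-4059893) = I*sqrt(4059893)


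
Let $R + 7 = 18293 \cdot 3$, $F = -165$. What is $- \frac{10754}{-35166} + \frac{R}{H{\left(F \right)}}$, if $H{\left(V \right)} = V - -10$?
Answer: $- \frac{963980941}{2725365} \approx -353.71$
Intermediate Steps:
$H{\left(V \right)} = 10 + V$ ($H{\left(V \right)} = V + 10 = 10 + V$)
$R = 54872$ ($R = -7 + 18293 \cdot 3 = -7 + 54879 = 54872$)
$- \frac{10754}{-35166} + \frac{R}{H{\left(F \right)}} = - \frac{10754}{-35166} + \frac{54872}{10 - 165} = \left(-10754\right) \left(- \frac{1}{35166}\right) + \frac{54872}{-155} = \frac{5377}{17583} + 54872 \left(- \frac{1}{155}\right) = \frac{5377}{17583} - \frac{54872}{155} = - \frac{963980941}{2725365}$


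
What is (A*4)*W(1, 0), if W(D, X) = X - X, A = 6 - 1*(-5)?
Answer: 0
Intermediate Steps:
A = 11 (A = 6 + 5 = 11)
W(D, X) = 0
(A*4)*W(1, 0) = (11*4)*0 = 44*0 = 0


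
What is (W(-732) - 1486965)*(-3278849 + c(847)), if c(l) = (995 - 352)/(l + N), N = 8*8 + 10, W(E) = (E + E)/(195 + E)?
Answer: 803773965972839642/164859 ≈ 4.8755e+12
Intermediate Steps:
W(E) = 2*E/(195 + E) (W(E) = (2*E)/(195 + E) = 2*E/(195 + E))
N = 74 (N = 64 + 10 = 74)
c(l) = 643/(74 + l) (c(l) = (995 - 352)/(l + 74) = 643/(74 + l))
(W(-732) - 1486965)*(-3278849 + c(847)) = (2*(-732)/(195 - 732) - 1486965)*(-3278849 + 643/(74 + 847)) = (2*(-732)/(-537) - 1486965)*(-3278849 + 643/921) = (2*(-732)*(-1/537) - 1486965)*(-3278849 + 643*(1/921)) = (488/179 - 1486965)*(-3278849 + 643/921) = -266166247/179*(-3019819286/921) = 803773965972839642/164859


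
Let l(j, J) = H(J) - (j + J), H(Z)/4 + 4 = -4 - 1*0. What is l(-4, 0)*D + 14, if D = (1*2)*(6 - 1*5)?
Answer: -42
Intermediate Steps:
H(Z) = -32 (H(Z) = -16 + 4*(-4 - 1*0) = -16 + 4*(-4 + 0) = -16 + 4*(-4) = -16 - 16 = -32)
l(j, J) = -32 - J - j (l(j, J) = -32 - (j + J) = -32 - (J + j) = -32 + (-J - j) = -32 - J - j)
D = 2 (D = 2*(6 - 5) = 2*1 = 2)
l(-4, 0)*D + 14 = (-32 - 1*0 - 1*(-4))*2 + 14 = (-32 + 0 + 4)*2 + 14 = -28*2 + 14 = -56 + 14 = -42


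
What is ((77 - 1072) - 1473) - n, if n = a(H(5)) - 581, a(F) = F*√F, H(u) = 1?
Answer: -1888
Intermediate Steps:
a(F) = F^(3/2)
n = -580 (n = 1^(3/2) - 581 = 1 - 581 = -580)
((77 - 1072) - 1473) - n = ((77 - 1072) - 1473) - 1*(-580) = (-995 - 1473) + 580 = -2468 + 580 = -1888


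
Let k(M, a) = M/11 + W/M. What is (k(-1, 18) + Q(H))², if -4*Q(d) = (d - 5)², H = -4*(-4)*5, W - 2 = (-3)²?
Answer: 3889143769/1936 ≈ 2.0089e+6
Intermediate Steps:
W = 11 (W = 2 + (-3)² = 2 + 9 = 11)
k(M, a) = 11/M + M/11 (k(M, a) = M/11 + 11/M = 11/M + M/11)
H = 80 (H = 16*5 = 80)
Q(d) = -(-5 + d)²/4 (Q(d) = -(d - 5)²/4 = -(-5 + d)²/4)
(k(-1, 18) + Q(H))² = ((11/(-1) + (1/11)*(-1)) - (-5 + 80)²/4)² = ((11*(-1) - 1/11) - ¼*75²)² = ((-11 - 1/11) - ¼*5625)² = (-122/11 - 5625/4)² = (-62363/44)² = 3889143769/1936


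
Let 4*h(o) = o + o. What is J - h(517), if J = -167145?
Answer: -334807/2 ≈ -1.6740e+5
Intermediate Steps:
h(o) = o/2 (h(o) = (o + o)/4 = (2*o)/4 = o/2)
J - h(517) = -167145 - 517/2 = -334807/2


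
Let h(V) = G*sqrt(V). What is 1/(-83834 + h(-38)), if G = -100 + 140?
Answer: -41917/3514100178 - 10*I*sqrt(38)/1757050089 ≈ -1.1928e-5 - 3.5084e-8*I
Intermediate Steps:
G = 40
h(V) = 40*sqrt(V)
1/(-83834 + h(-38)) = 1/(-83834 + 40*sqrt(-38)) = 1/(-83834 + 40*(I*sqrt(38))) = 1/(-83834 + 40*I*sqrt(38))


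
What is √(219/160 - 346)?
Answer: I*√551410/40 ≈ 18.564*I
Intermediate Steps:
√(219/160 - 346) = √(-55141/160) = I*√551410/40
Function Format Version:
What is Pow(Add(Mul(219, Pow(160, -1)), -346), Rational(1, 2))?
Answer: Mul(Rational(1, 40), I, Pow(551410, Rational(1, 2))) ≈ Mul(18.564, I)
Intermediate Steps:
Pow(Add(Mul(219, Pow(160, -1)), -346), Rational(1, 2)) = Pow(Add(Mul(219, Rational(1, 160)), -346), Rational(1, 2)) = Pow(Add(Rational(219, 160), -346), Rational(1, 2)) = Pow(Rational(-55141, 160), Rational(1, 2)) = Mul(Rational(1, 40), I, Pow(551410, Rational(1, 2)))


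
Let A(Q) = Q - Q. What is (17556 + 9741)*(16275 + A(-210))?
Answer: 444258675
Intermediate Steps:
A(Q) = 0
(17556 + 9741)*(16275 + A(-210)) = (17556 + 9741)*(16275 + 0) = 27297*16275 = 444258675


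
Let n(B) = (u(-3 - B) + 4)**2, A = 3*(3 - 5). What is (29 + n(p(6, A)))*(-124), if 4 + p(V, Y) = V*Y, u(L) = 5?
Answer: -13640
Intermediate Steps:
A = -6 (A = 3*(-2) = -6)
p(V, Y) = -4 + V*Y
n(B) = 81 (n(B) = (5 + 4)**2 = 9**2 = 81)
(29 + n(p(6, A)))*(-124) = (29 + 81)*(-124) = 110*(-124) = -13640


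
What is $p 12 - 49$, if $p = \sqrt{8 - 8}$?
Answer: $-49$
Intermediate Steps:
$p = 0$ ($p = \sqrt{0} = 0$)
$p 12 - 49 = 0 \cdot 12 - 49 = 0 - 49 = -49$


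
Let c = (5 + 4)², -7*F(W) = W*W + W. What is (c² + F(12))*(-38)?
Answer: -1739298/7 ≈ -2.4847e+5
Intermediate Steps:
F(W) = -W/7 - W²/7 (F(W) = -(W*W + W)/7 = -(W² + W)/7 = -(W + W²)/7 = -W/7 - W²/7)
c = 81 (c = 9² = 81)
(c² + F(12))*(-38) = (81² - ⅐*12*(1 + 12))*(-38) = (6561 - ⅐*12*13)*(-38) = (6561 - 156/7)*(-38) = (45771/7)*(-38) = -1739298/7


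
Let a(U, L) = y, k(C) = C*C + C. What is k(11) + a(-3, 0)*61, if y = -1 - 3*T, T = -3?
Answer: 620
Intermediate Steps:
k(C) = C + C² (k(C) = C² + C = C + C²)
y = 8 (y = -1 - 3*(-3) = -1 + 9 = 8)
a(U, L) = 8
k(11) + a(-3, 0)*61 = 11*(1 + 11) + 8*61 = 11*12 + 488 = 132 + 488 = 620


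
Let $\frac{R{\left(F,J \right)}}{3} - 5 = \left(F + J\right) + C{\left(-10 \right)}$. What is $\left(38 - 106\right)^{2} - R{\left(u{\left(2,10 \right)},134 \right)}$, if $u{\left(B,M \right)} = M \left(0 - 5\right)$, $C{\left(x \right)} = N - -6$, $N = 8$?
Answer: $4315$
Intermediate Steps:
$C{\left(x \right)} = 14$ ($C{\left(x \right)} = 8 - -6 = 8 + 6 = 14$)
$u{\left(B,M \right)} = - 5 M$ ($u{\left(B,M \right)} = M \left(-5\right) = - 5 M$)
$R{\left(F,J \right)} = 57 + 3 F + 3 J$ ($R{\left(F,J \right)} = 15 + 3 \left(\left(F + J\right) + 14\right) = 15 + 3 \left(14 + F + J\right) = 15 + \left(42 + 3 F + 3 J\right) = 57 + 3 F + 3 J$)
$\left(38 - 106\right)^{2} - R{\left(u{\left(2,10 \right)},134 \right)} = \left(38 - 106\right)^{2} - \left(57 + 3 \left(\left(-5\right) 10\right) + 3 \cdot 134\right) = \left(-68\right)^{2} - \left(57 + 3 \left(-50\right) + 402\right) = 4624 - \left(57 - 150 + 402\right) = 4624 - 309 = 4315$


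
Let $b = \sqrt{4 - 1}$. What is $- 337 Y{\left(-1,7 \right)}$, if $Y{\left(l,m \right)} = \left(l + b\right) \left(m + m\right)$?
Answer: $4718 - 4718 \sqrt{3} \approx -3453.8$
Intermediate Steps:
$b = \sqrt{3} \approx 1.732$
$Y{\left(l,m \right)} = 2 m \left(l + \sqrt{3}\right)$ ($Y{\left(l,m \right)} = \left(l + \sqrt{3}\right) \left(m + m\right) = \left(l + \sqrt{3}\right) 2 m = 2 m \left(l + \sqrt{3}\right)$)
$- 337 Y{\left(-1,7 \right)} = - 337 \cdot 2 \cdot 7 \left(-1 + \sqrt{3}\right) = - 337 \left(-14 + 14 \sqrt{3}\right) = 4718 - 4718 \sqrt{3}$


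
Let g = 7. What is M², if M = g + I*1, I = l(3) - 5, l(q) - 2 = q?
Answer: 49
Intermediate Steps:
l(q) = 2 + q
I = 0 (I = (2 + 3) - 5 = 5 - 5 = 0)
M = 7 (M = 7 + 0*1 = 7 + 0 = 7)
M² = 7² = 49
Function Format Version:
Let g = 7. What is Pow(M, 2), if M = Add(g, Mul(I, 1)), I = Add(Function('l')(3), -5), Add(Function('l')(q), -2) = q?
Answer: 49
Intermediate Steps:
Function('l')(q) = Add(2, q)
I = 0 (I = Add(Add(2, 3), -5) = Add(5, -5) = 0)
M = 7 (M = Add(7, Mul(0, 1)) = Add(7, 0) = 7)
Pow(M, 2) = Pow(7, 2) = 49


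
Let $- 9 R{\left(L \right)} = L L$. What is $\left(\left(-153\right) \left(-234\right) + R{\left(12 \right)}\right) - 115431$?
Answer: $-79645$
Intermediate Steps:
$R{\left(L \right)} = - \frac{L^{2}}{9}$ ($R{\left(L \right)} = - \frac{L L}{9} = - \frac{L^{2}}{9}$)
$\left(\left(-153\right) \left(-234\right) + R{\left(12 \right)}\right) - 115431 = \left(\left(-153\right) \left(-234\right) - \frac{12^{2}}{9}\right) - 115431 = \left(35802 - 16\right) - 115431 = 35786 - 115431 = -79645$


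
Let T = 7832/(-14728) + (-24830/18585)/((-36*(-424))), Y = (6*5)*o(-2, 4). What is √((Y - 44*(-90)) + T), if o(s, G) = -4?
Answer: √164907120641807789581/207245052 ≈ 61.963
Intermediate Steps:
Y = -120 (Y = (6*5)*(-4) = 30*(-4) = -120)
T = -3968140597/7460821872 (T = 7832*(-1/14728) - 24830*1/18585/15264 = -979/1841 - 4966/3717*1/15264 = -979/1841 - 2483/28368144 = -3968140597/7460821872 ≈ -0.53186)
√((Y - 44*(-90)) + T) = √((-120 - 44*(-90)) - 3968140597/7460821872) = √((-120 + 3960) - 3968140597/7460821872) = √(3840 - 3968140597/7460821872) = √(28645587847883/7460821872) = √164907120641807789581/207245052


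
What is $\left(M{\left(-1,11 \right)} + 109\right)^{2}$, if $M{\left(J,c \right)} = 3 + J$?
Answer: $12321$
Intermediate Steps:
$\left(M{\left(-1,11 \right)} + 109\right)^{2} = \left(\left(3 - 1\right) + 109\right)^{2} = \left(2 + 109\right)^{2} = 111^{2} = 12321$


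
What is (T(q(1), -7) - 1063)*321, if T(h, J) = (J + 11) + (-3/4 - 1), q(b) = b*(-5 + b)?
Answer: -1362003/4 ≈ -3.4050e+5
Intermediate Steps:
T(h, J) = 37/4 + J (T(h, J) = (11 + J) + (-3*¼ - 1) = (11 + J) + (-¾ - 1) = (11 + J) - 7/4 = 37/4 + J)
(T(q(1), -7) - 1063)*321 = ((37/4 - 7) - 1063)*321 = (9/4 - 1063)*321 = -4243/4*321 = -1362003/4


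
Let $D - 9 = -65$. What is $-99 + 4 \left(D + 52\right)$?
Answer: $-115$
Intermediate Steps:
$D = -56$ ($D = 9 - 65 = -56$)
$-99 + 4 \left(D + 52\right) = -99 + 4 \left(-56 + 52\right) = -99 + 4 \left(-4\right) = -99 - 16 = -115$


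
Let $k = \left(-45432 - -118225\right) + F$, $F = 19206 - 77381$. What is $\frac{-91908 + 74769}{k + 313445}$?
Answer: $- \frac{17139}{328063} \approx -0.052243$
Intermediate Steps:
$F = -58175$ ($F = 19206 - 77381 = -58175$)
$k = 14618$ ($k = \left(-45432 - -118225\right) - 58175 = \left(-45432 + 118225\right) - 58175 = 72793 - 58175 = 14618$)
$\frac{-91908 + 74769}{k + 313445} = \frac{-91908 + 74769}{14618 + 313445} = - \frac{17139}{328063}$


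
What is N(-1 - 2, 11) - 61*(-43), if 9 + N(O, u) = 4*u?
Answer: 2658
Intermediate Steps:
N(O, u) = -9 + 4*u
N(-1 - 2, 11) - 61*(-43) = (-9 + 4*11) - 61*(-43) = (-9 + 44) + 2623 = 35 + 2623 = 2658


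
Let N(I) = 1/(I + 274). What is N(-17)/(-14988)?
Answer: -1/3851916 ≈ -2.5961e-7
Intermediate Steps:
N(I) = 1/(274 + I)
N(-17)/(-14988) = 1/((274 - 17)*(-14988)) = -1/14988/257 = (1/257)*(-1/14988) = -1/3851916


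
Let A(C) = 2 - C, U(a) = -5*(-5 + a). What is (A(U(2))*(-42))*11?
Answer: 6006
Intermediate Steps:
U(a) = 25 - 5*a
(A(U(2))*(-42))*11 = ((2 - (25 - 5*2))*(-42))*11 = ((2 - (25 - 10))*(-42))*11 = ((2 - 1*15)*(-42))*11 = ((2 - 15)*(-42))*11 = -13*(-42)*11 = 546*11 = 6006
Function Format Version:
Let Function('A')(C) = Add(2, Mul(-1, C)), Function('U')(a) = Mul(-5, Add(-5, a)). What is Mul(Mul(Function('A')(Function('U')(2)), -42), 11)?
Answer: 6006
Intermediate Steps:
Function('U')(a) = Add(25, Mul(-5, a))
Mul(Mul(Function('A')(Function('U')(2)), -42), 11) = Mul(Mul(Add(2, Mul(-1, Add(25, Mul(-5, 2)))), -42), 11) = Mul(Mul(Add(2, Mul(-1, Add(25, -10))), -42), 11) = Mul(Mul(Add(2, Mul(-1, 15)), -42), 11) = Mul(Mul(Add(2, -15), -42), 11) = Mul(Mul(-13, -42), 11) = Mul(546, 11) = 6006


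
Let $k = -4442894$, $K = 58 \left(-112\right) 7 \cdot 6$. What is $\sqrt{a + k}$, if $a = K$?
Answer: $i \sqrt{4715726} \approx 2171.6 i$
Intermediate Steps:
$K = -272832$ ($K = \left(-6496\right) 42 = -272832$)
$a = -272832$
$\sqrt{a + k} = \sqrt{-272832 - 4442894} = \sqrt{-4715726} = i \sqrt{4715726}$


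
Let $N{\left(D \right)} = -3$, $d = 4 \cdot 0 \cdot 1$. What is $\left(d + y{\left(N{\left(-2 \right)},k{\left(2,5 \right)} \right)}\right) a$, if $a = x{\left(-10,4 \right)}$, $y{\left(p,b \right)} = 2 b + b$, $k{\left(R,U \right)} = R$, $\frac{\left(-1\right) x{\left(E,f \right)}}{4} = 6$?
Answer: $-144$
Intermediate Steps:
$x{\left(E,f \right)} = -24$ ($x{\left(E,f \right)} = \left(-4\right) 6 = -24$)
$d = 0$ ($d = 0 \cdot 1 = 0$)
$y{\left(p,b \right)} = 3 b$
$a = -24$
$\left(d + y{\left(N{\left(-2 \right)},k{\left(2,5 \right)} \right)}\right) a = \left(0 + 3 \cdot 2\right) \left(-24\right) = \left(0 + 6\right) \left(-24\right) = 6 \left(-24\right) = -144$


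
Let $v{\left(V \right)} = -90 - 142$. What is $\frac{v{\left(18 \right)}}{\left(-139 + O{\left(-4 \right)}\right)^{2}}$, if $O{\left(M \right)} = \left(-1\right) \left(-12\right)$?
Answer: $- \frac{232}{16129} \approx -0.014384$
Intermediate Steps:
$v{\left(V \right)} = -232$ ($v{\left(V \right)} = -90 - 142 = -232$)
$O{\left(M \right)} = 12$
$\frac{v{\left(18 \right)}}{\left(-139 + O{\left(-4 \right)}\right)^{2}} = - \frac{232}{\left(-139 + 12\right)^{2}} = - \frac{232}{\left(-127\right)^{2}} = - \frac{232}{16129}$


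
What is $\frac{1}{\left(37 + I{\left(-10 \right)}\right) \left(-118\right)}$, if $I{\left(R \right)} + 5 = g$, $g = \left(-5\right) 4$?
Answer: $- \frac{1}{1416} \approx -0.00070621$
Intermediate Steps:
$g = -20$
$I{\left(R \right)} = -25$ ($I{\left(R \right)} = -5 - 20 = -25$)
$\frac{1}{\left(37 + I{\left(-10 \right)}\right) \left(-118\right)} = \frac{1}{\left(37 - 25\right) \left(-118\right)} = \frac{1}{12 \left(-118\right)} = \frac{1}{-1416} = - \frac{1}{1416}$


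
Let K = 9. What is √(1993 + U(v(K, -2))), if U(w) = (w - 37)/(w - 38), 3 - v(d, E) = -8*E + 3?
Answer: 5*√25842/18 ≈ 44.654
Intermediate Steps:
v(d, E) = 8*E (v(d, E) = 3 - (-8*E + 3) = 3 - (3 - 8*E) = 3 + (-3 + 8*E) = 8*E)
U(w) = (-37 + w)/(-38 + w)
√(1993 + U(v(K, -2))) = √(1993 + (-37 + 8*(-2))/(-38 + 8*(-2))) = √(1993 + (-37 - 16)/(-38 - 16)) = √(1993 - 53/(-54)) = √(1993 - 1/54*(-53)) = √(1993 + 53/54) = √(107675/54) = 5*√25842/18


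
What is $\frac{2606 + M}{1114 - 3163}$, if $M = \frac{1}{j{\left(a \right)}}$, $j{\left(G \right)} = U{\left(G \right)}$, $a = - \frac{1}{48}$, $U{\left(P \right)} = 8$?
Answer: $- \frac{20849}{16392} \approx -1.2719$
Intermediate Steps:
$a = - \frac{1}{48}$ ($a = \left(-1\right) \frac{1}{48} = - \frac{1}{48} \approx -0.020833$)
$j{\left(G \right)} = 8$
$M = \frac{1}{8} \approx 0.125$
$\frac{2606 + M}{1114 - 3163} = \frac{2606 + \frac{1}{8}}{1114 - 3163} = \frac{20849}{8 \left(-2049\right)} = \frac{20849}{8} \left(- \frac{1}{2049}\right) = - \frac{20849}{16392}$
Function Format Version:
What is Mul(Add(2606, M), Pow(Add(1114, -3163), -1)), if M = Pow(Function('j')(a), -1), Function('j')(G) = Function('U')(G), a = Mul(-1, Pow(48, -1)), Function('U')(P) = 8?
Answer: Rational(-20849, 16392) ≈ -1.2719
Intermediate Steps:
a = Rational(-1, 48) (a = Mul(-1, Rational(1, 48)) = Rational(-1, 48) ≈ -0.020833)
Function('j')(G) = 8
M = Rational(1, 8) (M = Pow(8, -1) = Rational(1, 8) ≈ 0.12500)
Mul(Add(2606, M), Pow(Add(1114, -3163), -1)) = Mul(Add(2606, Rational(1, 8)), Pow(Add(1114, -3163), -1)) = Mul(Rational(20849, 8), Pow(-2049, -1)) = Mul(Rational(20849, 8), Rational(-1, 2049)) = Rational(-20849, 16392)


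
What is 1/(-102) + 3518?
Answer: 358835/102 ≈ 3518.0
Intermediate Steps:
1/(-102) + 3518 = -1/102 + 3518 = 358835/102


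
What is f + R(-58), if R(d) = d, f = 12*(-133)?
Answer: -1654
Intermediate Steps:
f = -1596
f + R(-58) = -1596 - 58 = -1654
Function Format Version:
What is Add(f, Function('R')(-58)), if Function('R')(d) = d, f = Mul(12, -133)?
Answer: -1654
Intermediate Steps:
f = -1596
Add(f, Function('R')(-58)) = Add(-1596, -58) = -1654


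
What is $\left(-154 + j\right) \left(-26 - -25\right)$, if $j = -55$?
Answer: $209$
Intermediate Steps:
$\left(-154 + j\right) \left(-26 - -25\right) = \left(-154 - 55\right) \left(-26 - -25\right) = - 209 \left(-26 + 25\right) = \left(-209\right) \left(-1\right) = 209$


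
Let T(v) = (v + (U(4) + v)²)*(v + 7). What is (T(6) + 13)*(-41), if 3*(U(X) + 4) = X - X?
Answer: -5863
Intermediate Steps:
U(X) = -4 (U(X) = -4 + (X - X)/3 = -4 + (⅓)*0 = -4 + 0 = -4)
T(v) = (7 + v)*(v + (-4 + v)²) (T(v) = (v + (-4 + v)²)*(v + 7) = (v + (-4 + v)²)*(7 + v) = (7 + v)*(v + (-4 + v)²))
(T(6) + 13)*(-41) = ((112 + 6³ - 33*6) + 13)*(-41) = ((112 + 216 - 198) + 13)*(-41) = (130 + 13)*(-41) = 143*(-41) = -5863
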